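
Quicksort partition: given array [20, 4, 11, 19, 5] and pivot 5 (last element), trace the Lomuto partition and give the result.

Lomuto partition with pivot = 5:

Initial array: [20, 4, 11, 19, 5]

arr[0]=20 > 5: no swap
arr[1]=4 <= 5: swap with position 0, array becomes [4, 20, 11, 19, 5]
arr[2]=11 > 5: no swap
arr[3]=19 > 5: no swap

Place pivot at position 1: [4, 5, 11, 19, 20]
Pivot position: 1

After partitioning with pivot 5, the array becomes [4, 5, 11, 19, 20]. The pivot is placed at index 1. All elements to the left of the pivot are <= 5, and all elements to the right are > 5.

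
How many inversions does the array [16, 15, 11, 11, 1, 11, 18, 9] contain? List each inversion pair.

Finding inversions in [16, 15, 11, 11, 1, 11, 18, 9]:

(0, 1): arr[0]=16 > arr[1]=15
(0, 2): arr[0]=16 > arr[2]=11
(0, 3): arr[0]=16 > arr[3]=11
(0, 4): arr[0]=16 > arr[4]=1
(0, 5): arr[0]=16 > arr[5]=11
(0, 7): arr[0]=16 > arr[7]=9
(1, 2): arr[1]=15 > arr[2]=11
(1, 3): arr[1]=15 > arr[3]=11
(1, 4): arr[1]=15 > arr[4]=1
(1, 5): arr[1]=15 > arr[5]=11
(1, 7): arr[1]=15 > arr[7]=9
(2, 4): arr[2]=11 > arr[4]=1
(2, 7): arr[2]=11 > arr[7]=9
(3, 4): arr[3]=11 > arr[4]=1
(3, 7): arr[3]=11 > arr[7]=9
(5, 7): arr[5]=11 > arr[7]=9
(6, 7): arr[6]=18 > arr[7]=9

Total inversions: 17

The array has 17 inversion(s): (0,1), (0,2), (0,3), (0,4), (0,5), (0,7), (1,2), (1,3), (1,4), (1,5), (1,7), (2,4), (2,7), (3,4), (3,7), (5,7), (6,7). Each pair (i,j) satisfies i < j and arr[i] > arr[j].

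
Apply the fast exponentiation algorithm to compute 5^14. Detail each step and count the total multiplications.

Computing 5^14 by squaring (build up from 5^1; each line after the first costs one multiplication):

5^1 = 5
5^2 = (5^1)^2 = 5^2 = 25
5^3 = 5 * 5^2 = 5 * 25 = 125
5^6 = (5^3)^2 = 125^2 = 15625
5^7 = 5 * 5^6 = 5 * 15625 = 78125
5^14 = (5^7)^2 = 78125^2 = 6103515625

Result: 6103515625
Multiplications needed: 5 (5 lines after 5^1)

5^14 = 6103515625. Using exponentiation by squaring, this requires 5 multiplications. The key idea: if the exponent is even, square the half-power; if odd, multiply by the base once.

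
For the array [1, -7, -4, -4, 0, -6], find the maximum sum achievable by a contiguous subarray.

Using Kadane's algorithm on [1, -7, -4, -4, 0, -6]:

Scanning through the array:
Position 1 (value -7): max_ending_here = -6, max_so_far = 1
Position 2 (value -4): max_ending_here = -4, max_so_far = 1
Position 3 (value -4): max_ending_here = -4, max_so_far = 1
Position 4 (value 0): max_ending_here = 0, max_so_far = 1
Position 5 (value -6): max_ending_here = -6, max_so_far = 1

Maximum subarray: [1]
Maximum sum: 1

The maximum subarray is [1] with sum 1. This subarray runs from index 0 to index 0.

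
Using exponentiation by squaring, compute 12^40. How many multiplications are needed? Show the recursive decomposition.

Computing 12^40 by squaring (build up from 12^1; each line after the first costs one multiplication):

12^1 = 12
12^2 = (12^1)^2 = 12^2 = 144
12^4 = (12^2)^2 = 144^2 = 20736
12^5 = 12 * 12^4 = 12 * 20736 = 248832
12^10 = (12^5)^2 = 248832^2 = 61917364224
12^20 = (12^10)^2 = 61917364224^2 = 3833759992447475122176
12^40 = (12^20)^2 = 3833759992447475122176^2 = 14697715679690864505827555550150426126974976

Result: 14697715679690864505827555550150426126974976
Multiplications needed: 6 (6 lines after 12^1)

12^40 = 14697715679690864505827555550150426126974976. Using exponentiation by squaring, this requires 6 multiplications. The key idea: if the exponent is even, square the half-power; if odd, multiply by the base once.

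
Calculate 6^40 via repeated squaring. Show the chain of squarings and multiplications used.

Computing 6^40 by squaring (build up from 6^1; each line after the first costs one multiplication):

6^1 = 6
6^2 = (6^1)^2 = 6^2 = 36
6^4 = (6^2)^2 = 36^2 = 1296
6^5 = 6 * 6^4 = 6 * 1296 = 7776
6^10 = (6^5)^2 = 7776^2 = 60466176
6^20 = (6^10)^2 = 60466176^2 = 3656158440062976
6^40 = (6^20)^2 = 3656158440062976^2 = 13367494538843734067838845976576

Result: 13367494538843734067838845976576
Multiplications needed: 6 (6 lines after 6^1)

6^40 = 13367494538843734067838845976576. Using exponentiation by squaring, this requires 6 multiplications. The key idea: if the exponent is even, square the half-power; if odd, multiply by the base once.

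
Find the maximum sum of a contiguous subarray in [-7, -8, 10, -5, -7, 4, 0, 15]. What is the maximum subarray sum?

Using Kadane's algorithm on [-7, -8, 10, -5, -7, 4, 0, 15]:

Scanning through the array:
Position 1 (value -8): max_ending_here = -8, max_so_far = -7
Position 2 (value 10): max_ending_here = 10, max_so_far = 10
Position 3 (value -5): max_ending_here = 5, max_so_far = 10
Position 4 (value -7): max_ending_here = -2, max_so_far = 10
Position 5 (value 4): max_ending_here = 4, max_so_far = 10
Position 6 (value 0): max_ending_here = 4, max_so_far = 10
Position 7 (value 15): max_ending_here = 19, max_so_far = 19

Maximum subarray: [4, 0, 15]
Maximum sum: 19

The maximum subarray is [4, 0, 15] with sum 19. This subarray runs from index 5 to index 7.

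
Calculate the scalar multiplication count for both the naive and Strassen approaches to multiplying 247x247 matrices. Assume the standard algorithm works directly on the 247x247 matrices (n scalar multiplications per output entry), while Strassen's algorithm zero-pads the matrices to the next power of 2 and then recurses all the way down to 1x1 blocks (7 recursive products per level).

Matrix multiplication for 247x247 matrices:

Strassen's algorithm requires power-of-2 dimensions. Pad 247x247 to 256x256 (next power of 2).

Standard algorithm: 247^3 = 15069223 multiplications
Strassen's algorithm: 7^(log2(256)) = 7^8 = 5764801 multiplications
Savings: 15069223 - 5764801 = 9304422 multiplications

Standard: 15069223 multiplications (247^3). Strassen: 5764801 multiplications (7^8, after padding to 256x256). Strassen reduces 8 recursive multiplications to 7 at each level.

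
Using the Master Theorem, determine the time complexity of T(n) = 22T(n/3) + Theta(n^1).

Master Theorem for T(n) = 22T(n/3) + O(n^1):

a = 22, b = 3, c = 1
log_b(a) = log_3(22) = 2.8136

Case 1: c = 1 < log_3(22) = 2.8136
T(n) = O(n^(log_3 22))

For T(n) = 22T(n/3) + O(n^1): log_3(22) = 2.8136. This is Case 1 of the Master Theorem (c < log_b(a), work dominated by leaves), giving O(n^(log_3 22)).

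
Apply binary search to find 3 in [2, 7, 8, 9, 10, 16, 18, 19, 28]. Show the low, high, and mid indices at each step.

Binary search for 3 in [2, 7, 8, 9, 10, 16, 18, 19, 28]:

lo=0, hi=8, mid=4, arr[mid]=10 -> 10 > 3, search left half
lo=0, hi=3, mid=1, arr[mid]=7 -> 7 > 3, search left half
lo=0, hi=0, mid=0, arr[mid]=2 -> 2 < 3, search right half
lo=1 > hi=0, target 3 not found

Binary search determines that 3 is not in the array after 3 comparisons. The search space was exhausted without finding the target.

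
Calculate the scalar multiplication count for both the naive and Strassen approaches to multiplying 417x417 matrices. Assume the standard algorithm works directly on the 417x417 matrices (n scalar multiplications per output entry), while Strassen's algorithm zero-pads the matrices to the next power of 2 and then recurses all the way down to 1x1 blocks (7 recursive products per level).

Matrix multiplication for 417x417 matrices:

Strassen's algorithm requires power-of-2 dimensions. Pad 417x417 to 512x512 (next power of 2).

Standard algorithm: 417^3 = 72511713 multiplications
Strassen's algorithm: 7^(log2(512)) = 7^9 = 40353607 multiplications
Savings: 72511713 - 40353607 = 32158106 multiplications

Standard: 72511713 multiplications (417^3). Strassen: 40353607 multiplications (7^9, after padding to 512x512). Strassen reduces 8 recursive multiplications to 7 at each level.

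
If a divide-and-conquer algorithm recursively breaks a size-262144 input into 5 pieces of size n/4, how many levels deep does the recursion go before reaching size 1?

For divide and conquer with division factor 4:

Problem sizes at each level:
Level 0: 262144
Level 1: 65536
Level 2: 16384
Level 3: 4096
Level 4: 1024
Level 5: 256
Level 6: 64
Level 7: 16
Level 8: 4
Level 9: 1

The root is level 0 and the size-1 base case is level 9 (the tree spans levels 0 through 9, i.e. 10 levels counting the root), so the depth is the number of divisions: log_4(262144) = 9

The recursion tree depth is log_4(262144) = 9. At each level, the problem size is divided by 4, so it takes 9 divisions to reduce to a base case of size 1. The algorithm makes 5 recursive calls at each level.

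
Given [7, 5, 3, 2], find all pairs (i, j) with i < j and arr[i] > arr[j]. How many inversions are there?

Finding inversions in [7, 5, 3, 2]:

(0, 1): arr[0]=7 > arr[1]=5
(0, 2): arr[0]=7 > arr[2]=3
(0, 3): arr[0]=7 > arr[3]=2
(1, 2): arr[1]=5 > arr[2]=3
(1, 3): arr[1]=5 > arr[3]=2
(2, 3): arr[2]=3 > arr[3]=2

Total inversions: 6

The array has 6 inversion(s): (0,1), (0,2), (0,3), (1,2), (1,3), (2,3). Each pair (i,j) satisfies i < j and arr[i] > arr[j].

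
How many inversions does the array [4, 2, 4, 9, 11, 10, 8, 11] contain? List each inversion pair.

Finding inversions in [4, 2, 4, 9, 11, 10, 8, 11]:

(0, 1): arr[0]=4 > arr[1]=2
(3, 6): arr[3]=9 > arr[6]=8
(4, 5): arr[4]=11 > arr[5]=10
(4, 6): arr[4]=11 > arr[6]=8
(5, 6): arr[5]=10 > arr[6]=8

Total inversions: 5

The array has 5 inversion(s): (0,1), (3,6), (4,5), (4,6), (5,6). Each pair (i,j) satisfies i < j and arr[i] > arr[j].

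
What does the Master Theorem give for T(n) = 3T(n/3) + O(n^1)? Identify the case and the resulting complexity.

Master Theorem for T(n) = 3T(n/3) + O(n^1):

a = 3, b = 3, c = 1
log_b(a) = log_3(3) = 1.0000

Case 2: c = 1 = log_3(3) = 1.0000
T(n) = O(n^1 log n) = O(n log n)

For T(n) = 3T(n/3) + O(n^1): log_3(3) = 1.0000. This is Case 2 of the Master Theorem (c = log_b(a), equal work at all levels), giving O(n log n).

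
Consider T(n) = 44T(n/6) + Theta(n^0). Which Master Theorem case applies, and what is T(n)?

Master Theorem for T(n) = 44T(n/6) + O(n^0):

a = 44, b = 6, c = 0
log_b(a) = log_6(44) = 2.1120

Case 1: c = 0 < log_6(44) = 2.1120
T(n) = O(n^(log_6 44))

For T(n) = 44T(n/6) + O(n^0): log_6(44) = 2.1120. This is Case 1 of the Master Theorem (c < log_b(a), work dominated by leaves), giving O(n^(log_6 44)).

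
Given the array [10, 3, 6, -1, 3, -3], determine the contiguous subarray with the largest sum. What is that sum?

Using Kadane's algorithm on [10, 3, 6, -1, 3, -3]:

Scanning through the array:
Position 1 (value 3): max_ending_here = 13, max_so_far = 13
Position 2 (value 6): max_ending_here = 19, max_so_far = 19
Position 3 (value -1): max_ending_here = 18, max_so_far = 19
Position 4 (value 3): max_ending_here = 21, max_so_far = 21
Position 5 (value -3): max_ending_here = 18, max_so_far = 21

Maximum subarray: [10, 3, 6, -1, 3]
Maximum sum: 21

The maximum subarray is [10, 3, 6, -1, 3] with sum 21. This subarray runs from index 0 to index 4.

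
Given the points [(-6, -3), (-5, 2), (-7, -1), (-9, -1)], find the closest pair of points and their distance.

Computing all pairwise distances among 4 points:

d((-6, -3), (-5, 2)) = 5.099
d((-6, -3), (-7, -1)) = 2.2361
d((-6, -3), (-9, -1)) = 3.6056
d((-5, 2), (-7, -1)) = 3.6056
d((-5, 2), (-9, -1)) = 5.0
d((-7, -1), (-9, -1)) = 2.0 <-- minimum

Closest pair: (-7, -1) and (-9, -1) with distance 2.0

The closest pair is (-7, -1) and (-9, -1) with Euclidean distance 2.0. For 4 points, brute-force pairwise comparison is shown above. For large n, the divide-and-conquer algorithm (sort by x, recurse on halves, check the dividing strip) achieves O(n log n).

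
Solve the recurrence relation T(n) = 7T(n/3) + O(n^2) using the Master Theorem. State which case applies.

Master Theorem for T(n) = 7T(n/3) + O(n^2):

a = 7, b = 3, c = 2
log_b(a) = log_3(7) = 1.7712

Case 3: c = 2 > log_3(7) = 1.7712
T(n) = O(n^2) = O(n^2)

For T(n) = 7T(n/3) + O(n^2): log_3(7) = 1.7712. This is Case 3 of the Master Theorem (c > log_b(a), work dominated by root), giving O(n^2).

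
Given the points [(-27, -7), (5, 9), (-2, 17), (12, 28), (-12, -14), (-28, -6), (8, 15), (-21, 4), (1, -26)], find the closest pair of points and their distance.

Computing all pairwise distances among 9 points:

d((-27, -7), (5, 9)) = 35.7771
d((-27, -7), (-2, 17)) = 34.6554
d((-27, -7), (12, 28)) = 52.4023
d((-27, -7), (-12, -14)) = 16.5529
d((-27, -7), (-28, -6)) = 1.4142 <-- minimum
d((-27, -7), (8, 15)) = 41.3401
d((-27, -7), (-21, 4)) = 12.53
d((-27, -7), (1, -26)) = 33.8378
d((5, 9), (-2, 17)) = 10.6301
d((5, 9), (12, 28)) = 20.2485
d((5, 9), (-12, -14)) = 28.6007
d((5, 9), (-28, -6)) = 36.2491
d((5, 9), (8, 15)) = 6.7082
d((5, 9), (-21, 4)) = 26.4764
d((5, 9), (1, -26)) = 35.2278
d((-2, 17), (12, 28)) = 17.8045
d((-2, 17), (-12, -14)) = 32.573
d((-2, 17), (-28, -6)) = 34.7131
d((-2, 17), (8, 15)) = 10.198
d((-2, 17), (-21, 4)) = 23.0217
d((-2, 17), (1, -26)) = 43.1045
d((12, 28), (-12, -14)) = 48.3735
d((12, 28), (-28, -6)) = 52.4976
d((12, 28), (8, 15)) = 13.6015
d((12, 28), (-21, 4)) = 40.8044
d((12, 28), (1, -26)) = 55.109
d((-12, -14), (-28, -6)) = 17.8885
d((-12, -14), (8, 15)) = 35.2278
d((-12, -14), (-21, 4)) = 20.1246
d((-12, -14), (1, -26)) = 17.6918
d((-28, -6), (8, 15)) = 41.6773
d((-28, -6), (-21, 4)) = 12.2066
d((-28, -6), (1, -26)) = 35.2278
d((8, 15), (-21, 4)) = 31.0161
d((8, 15), (1, -26)) = 41.5933
d((-21, 4), (1, -26)) = 37.2022

Closest pair: (-27, -7) and (-28, -6) with distance 1.4142

The closest pair is (-27, -7) and (-28, -6) with Euclidean distance 1.4142. For 9 points, brute-force pairwise comparison is shown above. For large n, the divide-and-conquer algorithm (sort by x, recurse on halves, check the dividing strip) achieves O(n log n).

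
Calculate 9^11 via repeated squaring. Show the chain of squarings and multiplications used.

Computing 9^11 by squaring (build up from 9^1; each line after the first costs one multiplication):

9^1 = 9
9^2 = (9^1)^2 = 9^2 = 81
9^4 = (9^2)^2 = 81^2 = 6561
9^5 = 9 * 9^4 = 9 * 6561 = 59049
9^10 = (9^5)^2 = 59049^2 = 3486784401
9^11 = 9 * 9^10 = 9 * 3486784401 = 31381059609

Result: 31381059609
Multiplications needed: 5 (5 lines after 9^1)

9^11 = 31381059609. Using exponentiation by squaring, this requires 5 multiplications. The key idea: if the exponent is even, square the half-power; if odd, multiply by the base once.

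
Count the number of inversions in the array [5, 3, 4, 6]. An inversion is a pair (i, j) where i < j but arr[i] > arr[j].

Finding inversions in [5, 3, 4, 6]:

(0, 1): arr[0]=5 > arr[1]=3
(0, 2): arr[0]=5 > arr[2]=4

Total inversions: 2

The array has 2 inversion(s): (0,1), (0,2). Each pair (i,j) satisfies i < j and arr[i] > arr[j].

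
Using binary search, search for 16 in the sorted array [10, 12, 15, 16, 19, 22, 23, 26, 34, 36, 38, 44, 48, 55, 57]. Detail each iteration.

Binary search for 16 in [10, 12, 15, 16, 19, 22, 23, 26, 34, 36, 38, 44, 48, 55, 57]:

lo=0, hi=14, mid=7, arr[mid]=26 -> 26 > 16, search left half
lo=0, hi=6, mid=3, arr[mid]=16 -> Found target at index 3!

Binary search finds 16 at index 3 after 2 comparisons. The search repeatedly halves the search space by comparing with the middle element.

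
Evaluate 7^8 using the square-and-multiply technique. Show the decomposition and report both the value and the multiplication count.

Computing 7^8 by squaring (build up from 7^1; each line after the first costs one multiplication):

7^1 = 7
7^2 = (7^1)^2 = 7^2 = 49
7^4 = (7^2)^2 = 49^2 = 2401
7^8 = (7^4)^2 = 2401^2 = 5764801

Result: 5764801
Multiplications needed: 3 (3 lines after 7^1)

7^8 = 5764801. Using exponentiation by squaring, this requires 3 multiplications. The key idea: if the exponent is even, square the half-power; if odd, multiply by the base once.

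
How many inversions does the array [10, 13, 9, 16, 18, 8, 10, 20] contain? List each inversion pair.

Finding inversions in [10, 13, 9, 16, 18, 8, 10, 20]:

(0, 2): arr[0]=10 > arr[2]=9
(0, 5): arr[0]=10 > arr[5]=8
(1, 2): arr[1]=13 > arr[2]=9
(1, 5): arr[1]=13 > arr[5]=8
(1, 6): arr[1]=13 > arr[6]=10
(2, 5): arr[2]=9 > arr[5]=8
(3, 5): arr[3]=16 > arr[5]=8
(3, 6): arr[3]=16 > arr[6]=10
(4, 5): arr[4]=18 > arr[5]=8
(4, 6): arr[4]=18 > arr[6]=10

Total inversions: 10

The array has 10 inversion(s): (0,2), (0,5), (1,2), (1,5), (1,6), (2,5), (3,5), (3,6), (4,5), (4,6). Each pair (i,j) satisfies i < j and arr[i] > arr[j].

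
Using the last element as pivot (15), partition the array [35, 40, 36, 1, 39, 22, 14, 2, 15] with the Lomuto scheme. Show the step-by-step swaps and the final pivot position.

Lomuto partition with pivot = 15:

Initial array: [35, 40, 36, 1, 39, 22, 14, 2, 15]

arr[0]=35 > 15: no swap
arr[1]=40 > 15: no swap
arr[2]=36 > 15: no swap
arr[3]=1 <= 15: swap with position 0, array becomes [1, 40, 36, 35, 39, 22, 14, 2, 15]
arr[4]=39 > 15: no swap
arr[5]=22 > 15: no swap
arr[6]=14 <= 15: swap with position 1, array becomes [1, 14, 36, 35, 39, 22, 40, 2, 15]
arr[7]=2 <= 15: swap with position 2, array becomes [1, 14, 2, 35, 39, 22, 40, 36, 15]

Place pivot at position 3: [1, 14, 2, 15, 39, 22, 40, 36, 35]
Pivot position: 3

After partitioning with pivot 15, the array becomes [1, 14, 2, 15, 39, 22, 40, 36, 35]. The pivot is placed at index 3. All elements to the left of the pivot are <= 15, and all elements to the right are > 15.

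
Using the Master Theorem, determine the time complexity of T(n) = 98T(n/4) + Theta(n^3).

Master Theorem for T(n) = 98T(n/4) + O(n^3):

a = 98, b = 4, c = 3
log_b(a) = log_4(98) = 3.3074

Case 1: c = 3 < log_4(98) = 3.3074
T(n) = O(n^(log_4 98))

For T(n) = 98T(n/4) + O(n^3): log_4(98) = 3.3074. This is Case 1 of the Master Theorem (c < log_b(a), work dominated by leaves), giving O(n^(log_4 98)).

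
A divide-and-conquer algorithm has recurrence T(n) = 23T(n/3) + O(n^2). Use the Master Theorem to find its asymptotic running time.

Master Theorem for T(n) = 23T(n/3) + O(n^2):

a = 23, b = 3, c = 2
log_b(a) = log_3(23) = 2.8540

Case 1: c = 2 < log_3(23) = 2.8540
T(n) = O(n^(log_3 23))

For T(n) = 23T(n/3) + O(n^2): log_3(23) = 2.8540. This is Case 1 of the Master Theorem (c < log_b(a), work dominated by leaves), giving O(n^(log_3 23)).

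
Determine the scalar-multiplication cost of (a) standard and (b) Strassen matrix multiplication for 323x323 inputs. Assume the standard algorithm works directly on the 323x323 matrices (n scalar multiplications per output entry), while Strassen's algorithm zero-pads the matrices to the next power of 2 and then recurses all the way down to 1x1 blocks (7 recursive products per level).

Matrix multiplication for 323x323 matrices:

Strassen's algorithm requires power-of-2 dimensions. Pad 323x323 to 512x512 (next power of 2).

Standard algorithm: 323^3 = 33698267 multiplications
Strassen's algorithm: 7^(log2(512)) = 7^9 = 40353607 multiplications
Difference: 33698267 - 40353607 = -6655340 (Strassen uses MORE here due to padding overhead — for small or just-over-power-of-2 n, padding can outweigh the per-level savings)

Standard: 33698267 multiplications (323^3). Strassen: 40353607 multiplications (7^9, after padding to 512x512). Strassen reduces 8 recursive multiplications to 7 at each level.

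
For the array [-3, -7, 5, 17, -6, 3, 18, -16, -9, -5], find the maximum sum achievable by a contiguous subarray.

Using Kadane's algorithm on [-3, -7, 5, 17, -6, 3, 18, -16, -9, -5]:

Scanning through the array:
Position 1 (value -7): max_ending_here = -7, max_so_far = -3
Position 2 (value 5): max_ending_here = 5, max_so_far = 5
Position 3 (value 17): max_ending_here = 22, max_so_far = 22
Position 4 (value -6): max_ending_here = 16, max_so_far = 22
Position 5 (value 3): max_ending_here = 19, max_so_far = 22
Position 6 (value 18): max_ending_here = 37, max_so_far = 37
Position 7 (value -16): max_ending_here = 21, max_so_far = 37
Position 8 (value -9): max_ending_here = 12, max_so_far = 37
Position 9 (value -5): max_ending_here = 7, max_so_far = 37

Maximum subarray: [5, 17, -6, 3, 18]
Maximum sum: 37

The maximum subarray is [5, 17, -6, 3, 18] with sum 37. This subarray runs from index 2 to index 6.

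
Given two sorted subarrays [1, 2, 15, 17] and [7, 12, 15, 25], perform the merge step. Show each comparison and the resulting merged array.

Merging process:

Compare 1 vs 7: take 1 from left. Merged: [1]
Compare 2 vs 7: take 2 from left. Merged: [1, 2]
Compare 15 vs 7: take 7 from right. Merged: [1, 2, 7]
Compare 15 vs 12: take 12 from right. Merged: [1, 2, 7, 12]
Compare 15 vs 15: take 15 from left. Merged: [1, 2, 7, 12, 15]
Compare 17 vs 15: take 15 from right. Merged: [1, 2, 7, 12, 15, 15]
Compare 17 vs 25: take 17 from left. Merged: [1, 2, 7, 12, 15, 15, 17]
Append remaining from right: [25]. Merged: [1, 2, 7, 12, 15, 15, 17, 25]

Final merged array: [1, 2, 7, 12, 15, 15, 17, 25]
Total comparisons: 7

The merged array is [1, 2, 7, 12, 15, 15, 17, 25], requiring 7 comparisons. The merge step runs in O(n) time where n is the total number of elements.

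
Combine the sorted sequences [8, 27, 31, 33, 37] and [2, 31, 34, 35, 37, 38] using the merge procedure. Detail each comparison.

Merging process:

Compare 8 vs 2: take 2 from right. Merged: [2]
Compare 8 vs 31: take 8 from left. Merged: [2, 8]
Compare 27 vs 31: take 27 from left. Merged: [2, 8, 27]
Compare 31 vs 31: take 31 from left. Merged: [2, 8, 27, 31]
Compare 33 vs 31: take 31 from right. Merged: [2, 8, 27, 31, 31]
Compare 33 vs 34: take 33 from left. Merged: [2, 8, 27, 31, 31, 33]
Compare 37 vs 34: take 34 from right. Merged: [2, 8, 27, 31, 31, 33, 34]
Compare 37 vs 35: take 35 from right. Merged: [2, 8, 27, 31, 31, 33, 34, 35]
Compare 37 vs 37: take 37 from left. Merged: [2, 8, 27, 31, 31, 33, 34, 35, 37]
Append remaining from right: [37, 38]. Merged: [2, 8, 27, 31, 31, 33, 34, 35, 37, 37, 38]

Final merged array: [2, 8, 27, 31, 31, 33, 34, 35, 37, 37, 38]
Total comparisons: 9

The merged array is [2, 8, 27, 31, 31, 33, 34, 35, 37, 37, 38], requiring 9 comparisons. The merge step runs in O(n) time where n is the total number of elements.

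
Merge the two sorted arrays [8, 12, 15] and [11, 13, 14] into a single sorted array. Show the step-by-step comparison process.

Merging process:

Compare 8 vs 11: take 8 from left. Merged: [8]
Compare 12 vs 11: take 11 from right. Merged: [8, 11]
Compare 12 vs 13: take 12 from left. Merged: [8, 11, 12]
Compare 15 vs 13: take 13 from right. Merged: [8, 11, 12, 13]
Compare 15 vs 14: take 14 from right. Merged: [8, 11, 12, 13, 14]
Append remaining from left: [15]. Merged: [8, 11, 12, 13, 14, 15]

Final merged array: [8, 11, 12, 13, 14, 15]
Total comparisons: 5

The merged array is [8, 11, 12, 13, 14, 15], requiring 5 comparisons. The merge step runs in O(n) time where n is the total number of elements.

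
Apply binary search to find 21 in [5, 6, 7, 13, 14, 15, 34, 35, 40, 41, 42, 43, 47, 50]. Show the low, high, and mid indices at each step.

Binary search for 21 in [5, 6, 7, 13, 14, 15, 34, 35, 40, 41, 42, 43, 47, 50]:

lo=0, hi=13, mid=6, arr[mid]=34 -> 34 > 21, search left half
lo=0, hi=5, mid=2, arr[mid]=7 -> 7 < 21, search right half
lo=3, hi=5, mid=4, arr[mid]=14 -> 14 < 21, search right half
lo=5, hi=5, mid=5, arr[mid]=15 -> 15 < 21, search right half
lo=6 > hi=5, target 21 not found

Binary search determines that 21 is not in the array after 4 comparisons. The search space was exhausted without finding the target.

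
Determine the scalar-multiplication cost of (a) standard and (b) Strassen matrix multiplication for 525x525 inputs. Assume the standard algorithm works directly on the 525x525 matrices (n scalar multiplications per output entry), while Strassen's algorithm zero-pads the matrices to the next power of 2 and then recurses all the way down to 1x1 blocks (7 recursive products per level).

Matrix multiplication for 525x525 matrices:

Strassen's algorithm requires power-of-2 dimensions. Pad 525x525 to 1024x1024 (next power of 2).

Standard algorithm: 525^3 = 144703125 multiplications
Strassen's algorithm: 7^(log2(1024)) = 7^10 = 282475249 multiplications
Difference: 144703125 - 282475249 = -137772124 (Strassen uses MORE here due to padding overhead — for small or just-over-power-of-2 n, padding can outweigh the per-level savings)

Standard: 144703125 multiplications (525^3). Strassen: 282475249 multiplications (7^10, after padding to 1024x1024). Strassen reduces 8 recursive multiplications to 7 at each level.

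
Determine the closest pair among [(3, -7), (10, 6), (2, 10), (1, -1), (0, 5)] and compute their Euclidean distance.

Computing all pairwise distances among 5 points:

d((3, -7), (10, 6)) = 14.7648
d((3, -7), (2, 10)) = 17.0294
d((3, -7), (1, -1)) = 6.3246
d((3, -7), (0, 5)) = 12.3693
d((10, 6), (2, 10)) = 8.9443
d((10, 6), (1, -1)) = 11.4018
d((10, 6), (0, 5)) = 10.0499
d((2, 10), (1, -1)) = 11.0454
d((2, 10), (0, 5)) = 5.3852 <-- minimum
d((1, -1), (0, 5)) = 6.0828

Closest pair: (2, 10) and (0, 5) with distance 5.3852

The closest pair is (2, 10) and (0, 5) with Euclidean distance 5.3852. For 5 points, brute-force pairwise comparison is shown above. For large n, the divide-and-conquer algorithm (sort by x, recurse on halves, check the dividing strip) achieves O(n log n).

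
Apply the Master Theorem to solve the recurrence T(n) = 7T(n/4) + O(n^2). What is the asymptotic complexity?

Master Theorem for T(n) = 7T(n/4) + O(n^2):

a = 7, b = 4, c = 2
log_b(a) = log_4(7) = 1.4037

Case 3: c = 2 > log_4(7) = 1.4037
T(n) = O(n^2) = O(n^2)

For T(n) = 7T(n/4) + O(n^2): log_4(7) = 1.4037. This is Case 3 of the Master Theorem (c > log_b(a), work dominated by root), giving O(n^2).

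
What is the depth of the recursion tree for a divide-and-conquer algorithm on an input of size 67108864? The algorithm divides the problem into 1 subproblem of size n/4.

For divide and conquer with division factor 4:

Problem sizes at each level:
Level 0: 67108864
Level 1: 16777216
Level 2: 4194304
Level 3: 1048576
Level 4: 262144
Level 5: 65536
Level 6: 16384
Level 7: 4096
Level 8: 1024
Level 9: 256
Level 10: 64
Level 11: 16
Level 12: 4
Level 13: 1

The root is level 0 and the size-1 base case is level 13 (the tree spans levels 0 through 13, i.e. 14 levels counting the root), so the depth is the number of divisions: log_4(67108864) = 13

The recursion tree depth is log_4(67108864) = 13. At each level, the problem size is divided by 4, so it takes 13 divisions to reduce to a base case of size 1. The algorithm makes 1 recursive call at each level.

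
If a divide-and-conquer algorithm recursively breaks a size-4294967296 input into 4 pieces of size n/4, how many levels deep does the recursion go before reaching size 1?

For divide and conquer with division factor 4:

Problem sizes at each level:
Level 0: 4294967296
Level 1: 1073741824
Level 2: 268435456
Level 3: 67108864
Level 4: 16777216
Level 5: 4194304
Level 6: 1048576
Level 7: 262144
Level 8: 65536
Level 9: 16384
Level 10: 4096
Level 11: 1024
Level 12: 256
Level 13: 64
Level 14: 16
Level 15: 4
Level 16: 1

The root is level 0 and the size-1 base case is level 16 (the tree spans levels 0 through 16, i.e. 17 levels counting the root), so the depth is the number of divisions: log_4(4294967296) = 16

The recursion tree depth is log_4(4294967296) = 16. At each level, the problem size is divided by 4, so it takes 16 divisions to reduce to a base case of size 1. The algorithm makes 4 recursive calls at each level.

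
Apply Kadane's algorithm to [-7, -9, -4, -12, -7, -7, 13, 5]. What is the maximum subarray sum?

Using Kadane's algorithm on [-7, -9, -4, -12, -7, -7, 13, 5]:

Scanning through the array:
Position 1 (value -9): max_ending_here = -9, max_so_far = -7
Position 2 (value -4): max_ending_here = -4, max_so_far = -4
Position 3 (value -12): max_ending_here = -12, max_so_far = -4
Position 4 (value -7): max_ending_here = -7, max_so_far = -4
Position 5 (value -7): max_ending_here = -7, max_so_far = -4
Position 6 (value 13): max_ending_here = 13, max_so_far = 13
Position 7 (value 5): max_ending_here = 18, max_so_far = 18

Maximum subarray: [13, 5]
Maximum sum: 18

The maximum subarray is [13, 5] with sum 18. This subarray runs from index 6 to index 7.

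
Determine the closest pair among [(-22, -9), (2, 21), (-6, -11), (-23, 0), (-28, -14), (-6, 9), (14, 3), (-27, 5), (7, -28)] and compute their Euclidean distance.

Computing all pairwise distances among 9 points:

d((-22, -9), (2, 21)) = 38.4187
d((-22, -9), (-6, -11)) = 16.1245
d((-22, -9), (-23, 0)) = 9.0554
d((-22, -9), (-28, -14)) = 7.8102
d((-22, -9), (-6, 9)) = 24.0832
d((-22, -9), (14, 3)) = 37.9473
d((-22, -9), (-27, 5)) = 14.8661
d((-22, -9), (7, -28)) = 34.6699
d((2, 21), (-6, -11)) = 32.9848
d((2, 21), (-23, 0)) = 32.6497
d((2, 21), (-28, -14)) = 46.0977
d((2, 21), (-6, 9)) = 14.4222
d((2, 21), (14, 3)) = 21.6333
d((2, 21), (-27, 5)) = 33.121
d((2, 21), (7, -28)) = 49.2544
d((-6, -11), (-23, 0)) = 20.2485
d((-6, -11), (-28, -14)) = 22.2036
d((-6, -11), (-6, 9)) = 20.0
d((-6, -11), (14, 3)) = 24.4131
d((-6, -11), (-27, 5)) = 26.4008
d((-6, -11), (7, -28)) = 21.4009
d((-23, 0), (-28, -14)) = 14.8661
d((-23, 0), (-6, 9)) = 19.2354
d((-23, 0), (14, 3)) = 37.1214
d((-23, 0), (-27, 5)) = 6.4031 <-- minimum
d((-23, 0), (7, -28)) = 41.0366
d((-28, -14), (-6, 9)) = 31.8277
d((-28, -14), (14, 3)) = 45.31
d((-28, -14), (-27, 5)) = 19.0263
d((-28, -14), (7, -28)) = 37.6962
d((-6, 9), (14, 3)) = 20.8806
d((-6, 9), (-27, 5)) = 21.3776
d((-6, 9), (7, -28)) = 39.2173
d((14, 3), (-27, 5)) = 41.0488
d((14, 3), (7, -28)) = 31.7805
d((-27, 5), (7, -28)) = 47.3814

Closest pair: (-23, 0) and (-27, 5) with distance 6.4031

The closest pair is (-23, 0) and (-27, 5) with Euclidean distance 6.4031. For 9 points, brute-force pairwise comparison is shown above. For large n, the divide-and-conquer algorithm (sort by x, recurse on halves, check the dividing strip) achieves O(n log n).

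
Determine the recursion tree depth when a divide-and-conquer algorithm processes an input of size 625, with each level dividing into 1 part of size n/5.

For divide and conquer with division factor 5:

Problem sizes at each level:
Level 0: 625
Level 1: 125
Level 2: 25
Level 3: 5
Level 4: 1

The root is level 0 and the size-1 base case is level 4 (the tree spans levels 0 through 4, i.e. 5 levels counting the root), so the depth is the number of divisions: log_5(625) = 4

The recursion tree depth is log_5(625) = 4. At each level, the problem size is divided by 5, so it takes 4 divisions to reduce to a base case of size 1. The algorithm makes 1 recursive call at each level.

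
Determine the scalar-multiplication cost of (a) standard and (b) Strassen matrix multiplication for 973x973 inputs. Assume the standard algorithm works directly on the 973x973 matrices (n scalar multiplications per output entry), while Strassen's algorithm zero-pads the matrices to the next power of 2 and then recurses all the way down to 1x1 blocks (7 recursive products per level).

Matrix multiplication for 973x973 matrices:

Strassen's algorithm requires power-of-2 dimensions. Pad 973x973 to 1024x1024 (next power of 2).

Standard algorithm: 973^3 = 921167317 multiplications
Strassen's algorithm: 7^(log2(1024)) = 7^10 = 282475249 multiplications
Savings: 921167317 - 282475249 = 638692068 multiplications

Standard: 921167317 multiplications (973^3). Strassen: 282475249 multiplications (7^10, after padding to 1024x1024). Strassen reduces 8 recursive multiplications to 7 at each level.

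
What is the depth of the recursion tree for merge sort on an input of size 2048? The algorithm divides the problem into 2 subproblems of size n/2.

For divide and conquer with division factor 2:

Problem sizes at each level:
Level 0: 2048
Level 1: 1024
Level 2: 512
Level 3: 256
Level 4: 128
Level 5: 64
Level 6: 32
Level 7: 16
Level 8: 8
Level 9: 4
Level 10: 2
Level 11: 1

The root is level 0 and the size-1 base case is level 11 (the tree spans levels 0 through 11, i.e. 12 levels counting the root), so the depth is the number of divisions: log_2(2048) = 11

The recursion tree depth is log_2(2048) = 11. At each level, the problem size is divided by 2, so it takes 11 divisions to reduce to a base case of size 1. The algorithm makes 2 recursive calls at each level.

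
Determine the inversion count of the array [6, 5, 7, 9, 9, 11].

Finding inversions in [6, 5, 7, 9, 9, 11]:

(0, 1): arr[0]=6 > arr[1]=5

Total inversions: 1

The array has 1 inversion(s): (0,1). Each pair (i,j) satisfies i < j and arr[i] > arr[j].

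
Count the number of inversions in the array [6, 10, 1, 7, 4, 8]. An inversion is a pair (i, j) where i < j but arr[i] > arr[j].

Finding inversions in [6, 10, 1, 7, 4, 8]:

(0, 2): arr[0]=6 > arr[2]=1
(0, 4): arr[0]=6 > arr[4]=4
(1, 2): arr[1]=10 > arr[2]=1
(1, 3): arr[1]=10 > arr[3]=7
(1, 4): arr[1]=10 > arr[4]=4
(1, 5): arr[1]=10 > arr[5]=8
(3, 4): arr[3]=7 > arr[4]=4

Total inversions: 7

The array has 7 inversion(s): (0,2), (0,4), (1,2), (1,3), (1,4), (1,5), (3,4). Each pair (i,j) satisfies i < j and arr[i] > arr[j].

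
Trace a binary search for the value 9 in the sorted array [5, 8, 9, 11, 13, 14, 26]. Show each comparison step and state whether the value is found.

Binary search for 9 in [5, 8, 9, 11, 13, 14, 26]:

lo=0, hi=6, mid=3, arr[mid]=11 -> 11 > 9, search left half
lo=0, hi=2, mid=1, arr[mid]=8 -> 8 < 9, search right half
lo=2, hi=2, mid=2, arr[mid]=9 -> Found target at index 2!

Binary search finds 9 at index 2 after 3 comparisons. The search repeatedly halves the search space by comparing with the middle element.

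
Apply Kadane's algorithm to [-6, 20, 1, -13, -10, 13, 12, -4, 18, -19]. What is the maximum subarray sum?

Using Kadane's algorithm on [-6, 20, 1, -13, -10, 13, 12, -4, 18, -19]:

Scanning through the array:
Position 1 (value 20): max_ending_here = 20, max_so_far = 20
Position 2 (value 1): max_ending_here = 21, max_so_far = 21
Position 3 (value -13): max_ending_here = 8, max_so_far = 21
Position 4 (value -10): max_ending_here = -2, max_so_far = 21
Position 5 (value 13): max_ending_here = 13, max_so_far = 21
Position 6 (value 12): max_ending_here = 25, max_so_far = 25
Position 7 (value -4): max_ending_here = 21, max_so_far = 25
Position 8 (value 18): max_ending_here = 39, max_so_far = 39
Position 9 (value -19): max_ending_here = 20, max_so_far = 39

Maximum subarray: [13, 12, -4, 18]
Maximum sum: 39

The maximum subarray is [13, 12, -4, 18] with sum 39. This subarray runs from index 5 to index 8.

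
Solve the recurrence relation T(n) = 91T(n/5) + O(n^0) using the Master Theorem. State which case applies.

Master Theorem for T(n) = 91T(n/5) + O(n^0):

a = 91, b = 5, c = 0
log_b(a) = log_5(91) = 2.8028

Case 1: c = 0 < log_5(91) = 2.8028
T(n) = O(n^(log_5 91))

For T(n) = 91T(n/5) + O(n^0): log_5(91) = 2.8028. This is Case 1 of the Master Theorem (c < log_b(a), work dominated by leaves), giving O(n^(log_5 91)).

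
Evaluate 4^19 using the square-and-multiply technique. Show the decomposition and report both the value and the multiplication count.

Computing 4^19 by squaring (build up from 4^1; each line after the first costs one multiplication):

4^1 = 4
4^2 = (4^1)^2 = 4^2 = 16
4^4 = (4^2)^2 = 16^2 = 256
4^8 = (4^4)^2 = 256^2 = 65536
4^9 = 4 * 4^8 = 4 * 65536 = 262144
4^18 = (4^9)^2 = 262144^2 = 68719476736
4^19 = 4 * 4^18 = 4 * 68719476736 = 274877906944

Result: 274877906944
Multiplications needed: 6 (6 lines after 4^1)

4^19 = 274877906944. Using exponentiation by squaring, this requires 6 multiplications. The key idea: if the exponent is even, square the half-power; if odd, multiply by the base once.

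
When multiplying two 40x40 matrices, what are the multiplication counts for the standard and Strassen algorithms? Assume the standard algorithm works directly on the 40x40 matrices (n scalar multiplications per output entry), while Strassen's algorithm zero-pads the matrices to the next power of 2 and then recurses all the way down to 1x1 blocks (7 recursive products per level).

Matrix multiplication for 40x40 matrices:

Strassen's algorithm requires power-of-2 dimensions. Pad 40x40 to 64x64 (next power of 2).

Standard algorithm: 40^3 = 64000 multiplications
Strassen's algorithm: 7^(log2(64)) = 7^6 = 117649 multiplications
Difference: 64000 - 117649 = -53649 (Strassen uses MORE here due to padding overhead — for small or just-over-power-of-2 n, padding can outweigh the per-level savings)

Standard: 64000 multiplications (40^3). Strassen: 117649 multiplications (7^6, after padding to 64x64). Strassen reduces 8 recursive multiplications to 7 at each level.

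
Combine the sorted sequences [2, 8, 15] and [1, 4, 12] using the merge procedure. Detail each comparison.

Merging process:

Compare 2 vs 1: take 1 from right. Merged: [1]
Compare 2 vs 4: take 2 from left. Merged: [1, 2]
Compare 8 vs 4: take 4 from right. Merged: [1, 2, 4]
Compare 8 vs 12: take 8 from left. Merged: [1, 2, 4, 8]
Compare 15 vs 12: take 12 from right. Merged: [1, 2, 4, 8, 12]
Append remaining from left: [15]. Merged: [1, 2, 4, 8, 12, 15]

Final merged array: [1, 2, 4, 8, 12, 15]
Total comparisons: 5

The merged array is [1, 2, 4, 8, 12, 15], requiring 5 comparisons. The merge step runs in O(n) time where n is the total number of elements.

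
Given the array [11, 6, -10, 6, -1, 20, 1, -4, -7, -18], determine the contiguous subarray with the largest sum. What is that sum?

Using Kadane's algorithm on [11, 6, -10, 6, -1, 20, 1, -4, -7, -18]:

Scanning through the array:
Position 1 (value 6): max_ending_here = 17, max_so_far = 17
Position 2 (value -10): max_ending_here = 7, max_so_far = 17
Position 3 (value 6): max_ending_here = 13, max_so_far = 17
Position 4 (value -1): max_ending_here = 12, max_so_far = 17
Position 5 (value 20): max_ending_here = 32, max_so_far = 32
Position 6 (value 1): max_ending_here = 33, max_so_far = 33
Position 7 (value -4): max_ending_here = 29, max_so_far = 33
Position 8 (value -7): max_ending_here = 22, max_so_far = 33
Position 9 (value -18): max_ending_here = 4, max_so_far = 33

Maximum subarray: [11, 6, -10, 6, -1, 20, 1]
Maximum sum: 33

The maximum subarray is [11, 6, -10, 6, -1, 20, 1] with sum 33. This subarray runs from index 0 to index 6.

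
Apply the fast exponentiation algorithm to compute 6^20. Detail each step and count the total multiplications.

Computing 6^20 by squaring (build up from 6^1; each line after the first costs one multiplication):

6^1 = 6
6^2 = (6^1)^2 = 6^2 = 36
6^4 = (6^2)^2 = 36^2 = 1296
6^5 = 6 * 6^4 = 6 * 1296 = 7776
6^10 = (6^5)^2 = 7776^2 = 60466176
6^20 = (6^10)^2 = 60466176^2 = 3656158440062976

Result: 3656158440062976
Multiplications needed: 5 (5 lines after 6^1)

6^20 = 3656158440062976. Using exponentiation by squaring, this requires 5 multiplications. The key idea: if the exponent is even, square the half-power; if odd, multiply by the base once.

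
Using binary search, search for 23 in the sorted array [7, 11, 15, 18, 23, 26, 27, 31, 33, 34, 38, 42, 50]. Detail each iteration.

Binary search for 23 in [7, 11, 15, 18, 23, 26, 27, 31, 33, 34, 38, 42, 50]:

lo=0, hi=12, mid=6, arr[mid]=27 -> 27 > 23, search left half
lo=0, hi=5, mid=2, arr[mid]=15 -> 15 < 23, search right half
lo=3, hi=5, mid=4, arr[mid]=23 -> Found target at index 4!

Binary search finds 23 at index 4 after 3 comparisons. The search repeatedly halves the search space by comparing with the middle element.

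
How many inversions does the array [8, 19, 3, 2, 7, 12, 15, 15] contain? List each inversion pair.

Finding inversions in [8, 19, 3, 2, 7, 12, 15, 15]:

(0, 2): arr[0]=8 > arr[2]=3
(0, 3): arr[0]=8 > arr[3]=2
(0, 4): arr[0]=8 > arr[4]=7
(1, 2): arr[1]=19 > arr[2]=3
(1, 3): arr[1]=19 > arr[3]=2
(1, 4): arr[1]=19 > arr[4]=7
(1, 5): arr[1]=19 > arr[5]=12
(1, 6): arr[1]=19 > arr[6]=15
(1, 7): arr[1]=19 > arr[7]=15
(2, 3): arr[2]=3 > arr[3]=2

Total inversions: 10

The array has 10 inversion(s): (0,2), (0,3), (0,4), (1,2), (1,3), (1,4), (1,5), (1,6), (1,7), (2,3). Each pair (i,j) satisfies i < j and arr[i] > arr[j].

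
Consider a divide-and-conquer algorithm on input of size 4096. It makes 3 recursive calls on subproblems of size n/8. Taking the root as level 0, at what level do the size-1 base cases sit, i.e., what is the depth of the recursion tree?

For divide and conquer with division factor 8:

Problem sizes at each level:
Level 0: 4096
Level 1: 512
Level 2: 64
Level 3: 8
Level 4: 1

The root is level 0 and the size-1 base case is level 4 (the tree spans levels 0 through 4, i.e. 5 levels counting the root), so the depth is the number of divisions: log_8(4096) = 4

The recursion tree depth is log_8(4096) = 4. At each level, the problem size is divided by 8, so it takes 4 divisions to reduce to a base case of size 1. The algorithm makes 3 recursive calls at each level.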